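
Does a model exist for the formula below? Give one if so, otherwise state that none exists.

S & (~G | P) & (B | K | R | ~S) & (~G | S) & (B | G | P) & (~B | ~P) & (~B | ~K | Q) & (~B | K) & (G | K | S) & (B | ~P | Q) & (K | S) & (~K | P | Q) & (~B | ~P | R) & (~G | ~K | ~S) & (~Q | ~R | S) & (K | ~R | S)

Unit clause (S) forces S = True.
Set P = True.
  then (~B | ~P) forces B = False.
  then (B | ~P | Q) forces Q = True.
Set G = True.
  then (~G | ~K | ~S) forces K = False.
  then (B | K | R | ~S) forces R = True.
All clauses satisfied.

P: True, B: False, G: True, Q: True, K: False, S: True, R: True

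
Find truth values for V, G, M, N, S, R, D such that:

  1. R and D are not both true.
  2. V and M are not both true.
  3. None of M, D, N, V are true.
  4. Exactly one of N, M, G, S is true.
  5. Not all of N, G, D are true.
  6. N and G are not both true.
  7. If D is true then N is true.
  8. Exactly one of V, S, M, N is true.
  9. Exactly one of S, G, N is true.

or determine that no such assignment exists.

V: False; G: False; M: False; N: False; S: True; R: True; D: False

  (1) R=T, D=F — not both ✓
  (2) V=F, M=F — not both ✓
  (3) {M, D, N, V}: 0 true — none ✓
  (4) {N, M, G, S}: 1 true — exactly one ✓
  (5) {N, G, D}: 0/3 true — not all ✓
  (6) N=F, G=F — not both ✓
  (7) D=F ⇒ N: vacuous ✓
  (8) {V, S, M, N}: 1 true — exactly one ✓
  (9) {S, G, N}: 1 true — exactly one ✓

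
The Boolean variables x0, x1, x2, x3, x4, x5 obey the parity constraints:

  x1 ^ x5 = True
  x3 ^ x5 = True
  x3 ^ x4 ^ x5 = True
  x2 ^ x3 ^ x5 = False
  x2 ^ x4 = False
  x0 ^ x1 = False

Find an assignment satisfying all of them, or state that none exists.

Adding constraints 3, 4, 5 mod 2: every variable appears an even number of times on the left, so the left side is 0.
But the right sides sum to 1 (mod 2). 0 ≠ 1 — the system is inconsistent.

Unsatisfiable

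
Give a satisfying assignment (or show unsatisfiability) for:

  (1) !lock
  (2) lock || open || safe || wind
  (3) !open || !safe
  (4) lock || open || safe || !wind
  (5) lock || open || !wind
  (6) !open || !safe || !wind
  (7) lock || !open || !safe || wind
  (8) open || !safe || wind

safe: False; open: True; lock: False; wind: False

Unit clause (!lock) forces lock = False.
Try safe = True:
  (!open || !safe) forces open = False.
  (lock || open || !wind) forces wind = False.
  clause (open || !safe || wind) is falsified — backtrack.
So safe = False.
Try open = False:
  (lock || open || safe || wind) forces wind = True.
  clause (lock || open || safe || !wind) is falsified — backtrack.
So open = True.
Set wind = False.
Check each clause:
  (!lock): !lock holds.
  (lock || open || safe || wind): open holds.
  (!open || !safe): !safe holds.
  (lock || open || safe || !wind): open holds.
  (lock || open || !wind): open holds.
  (!open || !safe || !wind): !safe holds.
  (lock || !open || !safe || wind): !safe holds.
  (open || !safe || wind): open holds.
All clauses satisfied.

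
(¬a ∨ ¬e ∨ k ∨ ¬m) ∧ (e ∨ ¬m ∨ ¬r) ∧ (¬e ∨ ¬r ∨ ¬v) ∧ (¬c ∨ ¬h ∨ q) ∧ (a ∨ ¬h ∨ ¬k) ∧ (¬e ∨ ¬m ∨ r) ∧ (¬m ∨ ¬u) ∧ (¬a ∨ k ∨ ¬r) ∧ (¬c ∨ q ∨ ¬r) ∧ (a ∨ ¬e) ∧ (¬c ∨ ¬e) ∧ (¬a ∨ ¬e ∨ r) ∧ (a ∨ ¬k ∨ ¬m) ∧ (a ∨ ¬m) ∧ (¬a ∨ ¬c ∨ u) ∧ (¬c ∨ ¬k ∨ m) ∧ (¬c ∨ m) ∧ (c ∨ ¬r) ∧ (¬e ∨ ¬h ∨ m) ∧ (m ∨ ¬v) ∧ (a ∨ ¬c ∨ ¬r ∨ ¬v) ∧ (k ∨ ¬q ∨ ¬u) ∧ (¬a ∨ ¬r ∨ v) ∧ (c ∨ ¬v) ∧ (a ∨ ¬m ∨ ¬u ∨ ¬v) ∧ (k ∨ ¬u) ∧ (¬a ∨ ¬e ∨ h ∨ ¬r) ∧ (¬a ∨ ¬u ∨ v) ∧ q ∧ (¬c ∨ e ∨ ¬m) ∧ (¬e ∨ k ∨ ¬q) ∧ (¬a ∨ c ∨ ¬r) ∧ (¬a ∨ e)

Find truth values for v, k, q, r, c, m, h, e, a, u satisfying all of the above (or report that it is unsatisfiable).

Unit clause (q) forces q = True.
Try v = True:
  (m ∨ ¬v) forces m = True.
  (¬m ∨ ¬u) forces u = False.
  (a ∨ ¬m) forces a = True.
  (¬a ∨ ¬c ∨ u) forces c = False.
  clause (c ∨ ¬v) is falsified — backtrack.
So v = False.
Set k = True.
Try r = True:
  (c ∨ ¬r) forces c = True.
  (¬c ∨ ¬e) forces e = False.
  (e ∨ ¬m ∨ ¬r) forces m = False.
  clause (¬c ∨ ¬k ∨ m) is falsified — backtrack.
So r = False.
Set c = False.
Set m = False.
Set h = False.
Set e = False.
  then (¬a ∨ e) forces a = False.
Set u = True.
All clauses satisfied.

v: False, k: True, q: True, r: False, c: False, m: False, h: False, e: False, a: False, u: True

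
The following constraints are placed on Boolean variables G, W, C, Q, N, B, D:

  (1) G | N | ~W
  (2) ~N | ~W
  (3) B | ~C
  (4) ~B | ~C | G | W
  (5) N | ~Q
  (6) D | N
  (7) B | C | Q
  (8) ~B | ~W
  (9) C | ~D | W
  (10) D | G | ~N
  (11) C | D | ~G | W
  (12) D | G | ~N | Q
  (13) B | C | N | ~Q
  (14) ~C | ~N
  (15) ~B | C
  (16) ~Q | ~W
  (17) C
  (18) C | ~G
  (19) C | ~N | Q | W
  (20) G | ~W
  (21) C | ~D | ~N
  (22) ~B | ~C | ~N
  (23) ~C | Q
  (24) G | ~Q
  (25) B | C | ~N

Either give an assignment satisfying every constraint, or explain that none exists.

No satisfying assignment exists.

Case Q = True:
  (N | ~Q) forces N = True.
  (~N | ~W) forces W = False.
  (~C | ~N) forces C = False.
  Clause (C) is falsified — contradiction.
Case Q = False:
  (C) forces C = True.
  Clause (~C | Q) is falsified — contradiction.
Both cases fail, so the formula is unsatisfiable.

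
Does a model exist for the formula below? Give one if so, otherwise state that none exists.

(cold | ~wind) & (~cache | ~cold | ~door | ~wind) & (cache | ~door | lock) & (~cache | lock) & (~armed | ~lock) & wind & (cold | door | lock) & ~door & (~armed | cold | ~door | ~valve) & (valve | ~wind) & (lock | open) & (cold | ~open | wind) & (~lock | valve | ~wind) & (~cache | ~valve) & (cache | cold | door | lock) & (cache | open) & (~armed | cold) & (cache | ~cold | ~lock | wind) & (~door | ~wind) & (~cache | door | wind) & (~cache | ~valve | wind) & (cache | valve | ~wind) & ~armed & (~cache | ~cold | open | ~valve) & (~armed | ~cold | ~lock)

door = False, valve = True, open = True, cold = True, cache = False, lock = False, wind = True, armed = False

Unit clause (wind) forces wind = True.
Unit clause (~door) forces door = False.
In (valve | ~wind) only valve is left, so valve = True.
In (~cache | ~valve) only ~cache is left, so cache = False.
In (cache | open) only open is left, so open = True.
Unit clause (~armed) forces armed = False.
In (cold | ~wind) only cold is left, so cold = True.
Set lock = False.
All clauses satisfied.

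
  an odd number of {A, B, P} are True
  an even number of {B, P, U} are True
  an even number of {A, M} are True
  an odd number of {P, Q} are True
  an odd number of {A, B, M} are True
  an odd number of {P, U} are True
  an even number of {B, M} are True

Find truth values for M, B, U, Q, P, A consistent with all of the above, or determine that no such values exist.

M = True; B = True; U = False; Q = False; P = True; A = True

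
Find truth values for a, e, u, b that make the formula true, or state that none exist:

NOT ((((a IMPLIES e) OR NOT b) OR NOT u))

a=T; e=F; u=T; b=T

  NOT ((((a IMPLIES e) OR NOT b) OR NOT u)) = True
    ((a IMPLIES e) OR NOT b) OR NOT u = False
      (a IMPLIES e) OR NOT b = False
        a IMPLIES e = False
        NOT b = False
      NOT u = False
The formula evaluates to True.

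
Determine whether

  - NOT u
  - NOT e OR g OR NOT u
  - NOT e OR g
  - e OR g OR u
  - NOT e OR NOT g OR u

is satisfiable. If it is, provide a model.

Unit clause (NOT u) forces u = False.
Try e = True:
  (NOT e OR g) forces g = True.
  clause (NOT e OR NOT g OR u) is falsified — backtrack.
So e = False.
  then (e OR g OR u) forces g = True.
Check each clause:
  (NOT u): NOT u holds.
  (NOT e OR g OR NOT u): NOT e holds.
  (NOT e OR g): NOT e holds.
  (e OR g OR u): g holds.
  (NOT e OR NOT g OR u): NOT e holds.
All clauses satisfied.

e = False, u = False, g = True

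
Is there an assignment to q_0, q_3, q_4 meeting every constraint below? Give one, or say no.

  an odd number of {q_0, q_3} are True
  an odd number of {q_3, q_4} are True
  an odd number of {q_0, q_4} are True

Adding constraints 1, 2, 3 mod 2: every variable appears an even number of times on the left, so the left side is 0.
But the right sides sum to 1 (mod 2). 0 ≠ 1 — the system is inconsistent.

UNSATISFIABLE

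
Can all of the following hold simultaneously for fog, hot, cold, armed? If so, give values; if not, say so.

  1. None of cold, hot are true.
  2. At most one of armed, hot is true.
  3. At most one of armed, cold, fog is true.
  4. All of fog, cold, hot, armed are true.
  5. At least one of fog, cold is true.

Unsatisfiable — no assignment works.

Case hot = True:
  Constraint (1) is violated (hot=T) — contradiction.
Case hot = False:
  Constraint (4) is violated (hot=F) — contradiction.
Both cases fail — unsatisfiable.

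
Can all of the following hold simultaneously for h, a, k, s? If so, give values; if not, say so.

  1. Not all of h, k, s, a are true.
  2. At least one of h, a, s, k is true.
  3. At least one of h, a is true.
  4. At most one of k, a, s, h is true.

h = False; a = True; k = False; s = False

  (1) {h, k, s, a}: 1/4 true — not all ✓
  (2) {h, a, s, k}: 1 true — at least one ✓
  (3) {h, a}: 1 true — at least one ✓
  (4) {k, a, s, h}: 1 true — at most one ✓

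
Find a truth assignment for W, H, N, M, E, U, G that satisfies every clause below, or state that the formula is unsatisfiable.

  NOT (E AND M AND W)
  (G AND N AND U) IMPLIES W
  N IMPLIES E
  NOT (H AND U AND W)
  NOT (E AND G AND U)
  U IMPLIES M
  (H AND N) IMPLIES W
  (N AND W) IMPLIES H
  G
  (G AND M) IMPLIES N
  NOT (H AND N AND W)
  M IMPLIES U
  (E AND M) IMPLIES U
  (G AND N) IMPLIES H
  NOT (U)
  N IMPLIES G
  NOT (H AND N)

W=T, H=F, N=F, M=F, E=T, U=F, G=T

Unit clause (G) forces G = True.
Unit clause (NOT U) forces U = False.
In (NOT M OR U) only NOT M is left, so M = False.
Set W = True.
Set H = False.
  then (H OR NOT N OR NOT W) forces N = False.
Set E = True.
All clauses satisfied.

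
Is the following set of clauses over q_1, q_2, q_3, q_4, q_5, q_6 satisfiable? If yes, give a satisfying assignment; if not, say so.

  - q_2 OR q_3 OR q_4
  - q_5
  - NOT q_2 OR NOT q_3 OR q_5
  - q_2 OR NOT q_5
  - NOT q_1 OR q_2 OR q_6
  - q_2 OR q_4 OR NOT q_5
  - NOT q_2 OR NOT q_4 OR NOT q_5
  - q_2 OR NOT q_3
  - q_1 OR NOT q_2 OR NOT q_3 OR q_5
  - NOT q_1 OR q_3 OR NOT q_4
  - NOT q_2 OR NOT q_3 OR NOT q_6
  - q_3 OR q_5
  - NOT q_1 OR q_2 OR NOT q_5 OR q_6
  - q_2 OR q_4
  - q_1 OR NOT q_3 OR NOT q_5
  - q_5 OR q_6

q_1 = False; q_2 = True; q_3 = False; q_4 = False; q_5 = True; q_6 = True

Unit clause (q_5) forces q_5 = True.
In (q_2 OR NOT q_5) only q_2 is left, so q_2 = True.
In (NOT q_2 OR NOT q_4 OR NOT q_5) only NOT q_4 is left, so q_4 = False.
Set q_1 = False.
  then (q_1 OR NOT q_3 OR NOT q_5) forces q_3 = False.
Set q_6 = True.
All clauses satisfied.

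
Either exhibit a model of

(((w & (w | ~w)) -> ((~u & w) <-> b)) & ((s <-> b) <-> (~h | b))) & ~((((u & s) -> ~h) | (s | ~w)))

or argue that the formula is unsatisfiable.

The conjunct ~((((u & s) -> ~h) | (s | ~w))) is unsatisfiable on its own:
  s = True: this becomes ~(((u -> ~h) | True)) = False.
  s = False: this becomes ~((True | ~w)) = False.
So the whole conjunction is unsatisfiable.

UNSATISFIABLE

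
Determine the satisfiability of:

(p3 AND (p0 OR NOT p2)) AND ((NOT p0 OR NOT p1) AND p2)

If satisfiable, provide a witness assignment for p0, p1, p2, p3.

p0=T, p1=F, p2=T, p3=T

  p3 AND (p0 OR NOT p2) = True
    p0 OR NOT p2 = True
      NOT p2 = False
  (NOT p0 OR NOT p1) AND p2 = True
    NOT p0 OR NOT p1 = True
      NOT p0 = False
      NOT p1 = True
Both conjuncts True, so the formula holds.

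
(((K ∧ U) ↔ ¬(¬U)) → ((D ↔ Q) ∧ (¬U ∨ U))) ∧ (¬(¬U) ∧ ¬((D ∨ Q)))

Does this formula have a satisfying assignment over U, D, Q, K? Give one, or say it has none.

U=T, D=F, Q=F, K=F

  ((K ∧ U) ↔ ¬(¬U)) → ((D ↔ Q) ∧ (¬U ∨ U)) = True
    (K ∧ U) ↔ ¬(¬U) = False
      K ∧ U = False
      ¬(¬U) = True
        ¬U = False
    (D ↔ Q) ∧ (¬U ∨ U) = True
      D ↔ Q = True
      ¬U ∨ U = True
        ¬U = False
  ¬(¬U) ∧ ¬((D ∨ Q)) = True
    ¬(¬U) = True
      ¬U = False
    ¬((D ∨ Q)) = True
      D ∨ Q = False
Both conjuncts True, so the formula holds.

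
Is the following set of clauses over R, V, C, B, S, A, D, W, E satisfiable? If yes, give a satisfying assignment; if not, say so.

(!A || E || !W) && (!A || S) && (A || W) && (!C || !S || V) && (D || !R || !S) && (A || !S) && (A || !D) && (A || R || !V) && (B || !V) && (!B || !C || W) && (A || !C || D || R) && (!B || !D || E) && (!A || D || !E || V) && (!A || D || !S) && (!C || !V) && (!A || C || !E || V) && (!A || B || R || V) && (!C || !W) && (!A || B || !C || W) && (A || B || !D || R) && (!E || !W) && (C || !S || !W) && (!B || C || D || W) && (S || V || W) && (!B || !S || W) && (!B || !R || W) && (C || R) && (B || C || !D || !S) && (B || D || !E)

Set R = True.
Set V = False.
Try C = True:
  (!C || !S || V) forces S = False.
  (!A || S) forces A = False.
  (A || W) forces W = True.
  clause (!C || !W) is falsified — backtrack.
So C = False.
Set B = False.
Set S = False.
  then (!A || S) forces A = False.
  then (A || W) forces W = True.
  then (A || !D) forces D = False.
  then (!E || !W) forces E = False.
All clauses satisfied.

R: True, V: False, C: False, B: False, S: False, A: False, D: False, W: True, E: False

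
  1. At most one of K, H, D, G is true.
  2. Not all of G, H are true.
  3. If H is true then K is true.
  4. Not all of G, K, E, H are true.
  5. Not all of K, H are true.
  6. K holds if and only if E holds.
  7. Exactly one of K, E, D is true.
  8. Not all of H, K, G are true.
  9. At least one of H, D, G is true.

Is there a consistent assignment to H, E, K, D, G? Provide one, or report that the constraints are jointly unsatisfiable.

H: False, E: False, K: False, D: True, G: False

  (1) {K, H, D, G}: 1 true — at most one ✓
  (2) {G, H}: 0/2 true — not all ✓
  (3) H=F ⇒ K: vacuous ✓
  (4) {G, K, E, H}: 0/4 true — not all ✓
  (5) {K, H}: 0/2 true — not all ✓
  (6) K=F, E=F — same ✓
  (7) {K, E, D}: 1 true — exactly one ✓
  (8) {H, K, G}: 0/3 true — not all ✓
  (9) {H, D, G}: 1 true — at least one ✓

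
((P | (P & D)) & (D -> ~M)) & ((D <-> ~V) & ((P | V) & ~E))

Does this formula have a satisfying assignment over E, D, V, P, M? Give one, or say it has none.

E = False, D = True, V = False, P = True, M = False

  (P | (P & D)) & (D -> ~M) = True
    P | (P & D) = True
      P & D = True
    D -> ~M = True
      ~M = True
  (D <-> ~V) & ((P | V) & ~E) = True
    D <-> ~V = True
      ~V = True
    (P | V) & ~E = True
      P | V = True
      ~E = True
Both conjuncts True, so the formula holds.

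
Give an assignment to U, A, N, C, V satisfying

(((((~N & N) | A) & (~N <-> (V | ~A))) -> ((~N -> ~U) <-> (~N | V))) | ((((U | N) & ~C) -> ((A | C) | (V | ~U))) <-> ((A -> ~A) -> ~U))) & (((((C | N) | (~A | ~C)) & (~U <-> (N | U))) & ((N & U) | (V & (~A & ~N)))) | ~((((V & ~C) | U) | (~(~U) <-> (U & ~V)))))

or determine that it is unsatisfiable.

The conjunct ((((C | N) | (~A | ~C)) & (~U <-> (N | U))) & ((N & U) | (V & (~A & ~N)))) | ~((((V & ~C) | U) | (~(~U) <-> (U & ~V)))) is unsatisfiable on its own:
  U = True: this becomes (False & (N | (V & (~A & ~N)))) | ~True = False.
  U = False: simplifies to (((C | N) | (~A | ~C)) & N) & (V & (~A & ~N)).
    N = True: the conjunct ~N is False.
    N = False: the conjunct N is False.
So the whole conjunction is unsatisfiable.

Unsatisfiable — no assignment works.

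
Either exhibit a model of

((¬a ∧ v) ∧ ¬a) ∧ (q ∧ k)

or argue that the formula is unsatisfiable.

q = True, a = False, k = True, v = True

  (¬a ∧ v) ∧ ¬a = True
    ¬a ∧ v = True
      ¬a = True
    ¬a = True
  q ∧ k = True
Both conjuncts True, so the formula holds.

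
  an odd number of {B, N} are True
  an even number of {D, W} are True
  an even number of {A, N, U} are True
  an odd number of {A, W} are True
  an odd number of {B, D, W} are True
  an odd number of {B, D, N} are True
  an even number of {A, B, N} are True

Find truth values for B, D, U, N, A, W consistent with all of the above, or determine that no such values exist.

B: True, D: False, U: True, N: False, A: True, W: False

{B, N}: 1 true → odd ✓
{D, W}: 0 true → even ✓
{A, N, U}: 2 true → even ✓
{A, W}: 1 true → odd ✓
{B, D, W}: 1 true → odd ✓
{B, D, N}: 1 true → odd ✓
{A, B, N}: 2 true → even ✓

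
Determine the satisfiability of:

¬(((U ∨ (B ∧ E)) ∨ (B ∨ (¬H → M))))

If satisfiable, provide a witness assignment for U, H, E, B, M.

U = False; H = False; E = True; B = False; M = False

  ¬(((U ∨ (B ∧ E)) ∨ (B ∨ (¬H → M)))) = True
    (U ∨ (B ∧ E)) ∨ (B ∨ (¬H → M)) = False
      U ∨ (B ∧ E) = False
        B ∧ E = False
      B ∨ (¬H → M) = False
        ¬H → M = False
          ¬H = True
The formula evaluates to True.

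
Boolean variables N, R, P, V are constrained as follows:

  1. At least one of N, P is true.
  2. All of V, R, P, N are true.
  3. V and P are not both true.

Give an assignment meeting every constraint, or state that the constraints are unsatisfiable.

Unsatisfiable — no assignment works.

Case P = True:
  (2) forces V = True.
  Constraint (3) is violated (V=T, P=T) — contradiction.
Case P = False:
  Constraint (2) is violated (P=F) — contradiction.
Both cases fail — unsatisfiable.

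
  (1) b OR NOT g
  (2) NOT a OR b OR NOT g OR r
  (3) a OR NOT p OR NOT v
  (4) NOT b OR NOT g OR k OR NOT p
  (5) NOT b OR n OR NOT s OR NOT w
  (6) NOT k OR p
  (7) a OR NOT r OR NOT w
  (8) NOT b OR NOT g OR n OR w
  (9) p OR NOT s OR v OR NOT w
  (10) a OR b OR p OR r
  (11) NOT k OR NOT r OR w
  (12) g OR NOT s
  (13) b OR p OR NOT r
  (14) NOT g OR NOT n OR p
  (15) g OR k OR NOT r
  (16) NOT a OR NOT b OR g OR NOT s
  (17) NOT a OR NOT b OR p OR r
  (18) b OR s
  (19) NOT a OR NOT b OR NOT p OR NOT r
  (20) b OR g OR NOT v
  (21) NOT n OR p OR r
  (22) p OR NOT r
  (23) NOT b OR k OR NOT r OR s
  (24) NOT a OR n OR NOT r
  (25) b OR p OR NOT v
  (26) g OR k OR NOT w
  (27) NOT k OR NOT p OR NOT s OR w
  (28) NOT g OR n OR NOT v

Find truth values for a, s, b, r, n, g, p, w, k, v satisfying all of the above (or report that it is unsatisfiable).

Set a = False.
Set s = False.
  then (b OR s) forces b = True.
Try r = True:
  (a OR NOT r OR NOT w) forces w = False.
  (NOT k OR NOT r OR w) forces k = False.
  clause (NOT b OR k OR NOT r OR s) is falsified — backtrack.
So r = False.
Set n = False.
Set g = False.
Set p = True.
  then (a OR NOT p OR NOT v) forces v = False.
Set w = False.
Set k = True.
All clauses satisfied.

a=F, s=F, b=T, r=F, n=F, g=F, p=T, w=F, k=T, v=F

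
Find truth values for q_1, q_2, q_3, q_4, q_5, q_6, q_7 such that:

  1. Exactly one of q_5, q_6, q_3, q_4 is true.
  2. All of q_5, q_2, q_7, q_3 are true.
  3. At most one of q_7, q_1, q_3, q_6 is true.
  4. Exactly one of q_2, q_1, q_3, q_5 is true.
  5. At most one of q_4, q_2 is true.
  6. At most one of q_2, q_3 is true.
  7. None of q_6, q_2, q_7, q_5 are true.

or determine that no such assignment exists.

Unsatisfiable — no assignment works.

Case q_2 = True:
  Constraint (7) is violated (q_2=T) — contradiction.
Case q_2 = False:
  Constraint (2) is violated (q_2=F) — contradiction.
Both cases fail — unsatisfiable.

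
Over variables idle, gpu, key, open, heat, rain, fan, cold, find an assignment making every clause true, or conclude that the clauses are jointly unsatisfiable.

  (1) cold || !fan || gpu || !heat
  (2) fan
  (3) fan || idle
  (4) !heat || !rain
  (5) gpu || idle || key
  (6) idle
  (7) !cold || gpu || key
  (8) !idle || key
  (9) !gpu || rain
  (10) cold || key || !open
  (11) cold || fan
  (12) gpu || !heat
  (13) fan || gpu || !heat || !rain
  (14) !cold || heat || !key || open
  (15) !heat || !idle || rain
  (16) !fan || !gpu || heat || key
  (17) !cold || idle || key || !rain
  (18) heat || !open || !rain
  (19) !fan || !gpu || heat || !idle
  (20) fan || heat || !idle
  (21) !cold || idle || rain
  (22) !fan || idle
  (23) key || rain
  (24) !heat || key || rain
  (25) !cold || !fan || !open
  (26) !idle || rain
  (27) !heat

Unit clause (fan) forces fan = True.
Unit clause (idle) forces idle = True.
In (!idle || key) only key is left, so key = True.
In (!idle || rain) only rain is left, so rain = True.
Unit clause (!heat) forces heat = False.
In (heat || !open || !rain) only !open is left, so open = False.
In (!fan || !gpu || heat || !idle) only !gpu is left, so gpu = False.
In (!cold || heat || !key || open) only !cold is left, so cold = False.
All clauses satisfied.

idle=T; gpu=F; key=T; open=F; heat=F; rain=T; fan=T; cold=F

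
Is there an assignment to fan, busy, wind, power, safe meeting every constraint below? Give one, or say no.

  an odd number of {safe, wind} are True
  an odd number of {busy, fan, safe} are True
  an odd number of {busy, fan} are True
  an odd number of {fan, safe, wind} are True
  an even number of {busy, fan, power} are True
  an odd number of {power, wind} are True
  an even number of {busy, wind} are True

No satisfying assignment exists.

Adding constraints 1, 2, 5, 6 mod 2: every variable appears an even number of times on the left, so the left side is 0.
But the right sides sum to 1 (mod 2). 0 ≠ 1 — the system is inconsistent.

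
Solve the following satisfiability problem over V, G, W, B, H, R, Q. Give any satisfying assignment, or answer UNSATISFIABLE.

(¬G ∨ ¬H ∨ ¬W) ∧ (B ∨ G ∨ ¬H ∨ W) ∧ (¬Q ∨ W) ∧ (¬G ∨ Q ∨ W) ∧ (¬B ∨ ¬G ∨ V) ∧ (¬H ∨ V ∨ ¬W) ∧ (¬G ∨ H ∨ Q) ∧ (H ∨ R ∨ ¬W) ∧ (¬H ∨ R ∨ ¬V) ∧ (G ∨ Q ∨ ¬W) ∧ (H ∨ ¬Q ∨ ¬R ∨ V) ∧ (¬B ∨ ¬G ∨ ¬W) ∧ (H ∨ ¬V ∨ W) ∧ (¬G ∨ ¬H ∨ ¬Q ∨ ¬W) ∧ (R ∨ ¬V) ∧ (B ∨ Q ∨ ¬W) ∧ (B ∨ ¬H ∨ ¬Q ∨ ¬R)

Set V = True.
  then (R ∨ ¬V) forces R = True.
Set G = False.
Set W = False.
  then (¬Q ∨ W) forces Q = False.
  then (H ∨ ¬V ∨ W) forces H = True.
  then (B ∨ G ∨ ¬H ∨ W) forces B = True.
All clauses satisfied.

V = True, G = False, W = False, B = True, H = True, R = True, Q = False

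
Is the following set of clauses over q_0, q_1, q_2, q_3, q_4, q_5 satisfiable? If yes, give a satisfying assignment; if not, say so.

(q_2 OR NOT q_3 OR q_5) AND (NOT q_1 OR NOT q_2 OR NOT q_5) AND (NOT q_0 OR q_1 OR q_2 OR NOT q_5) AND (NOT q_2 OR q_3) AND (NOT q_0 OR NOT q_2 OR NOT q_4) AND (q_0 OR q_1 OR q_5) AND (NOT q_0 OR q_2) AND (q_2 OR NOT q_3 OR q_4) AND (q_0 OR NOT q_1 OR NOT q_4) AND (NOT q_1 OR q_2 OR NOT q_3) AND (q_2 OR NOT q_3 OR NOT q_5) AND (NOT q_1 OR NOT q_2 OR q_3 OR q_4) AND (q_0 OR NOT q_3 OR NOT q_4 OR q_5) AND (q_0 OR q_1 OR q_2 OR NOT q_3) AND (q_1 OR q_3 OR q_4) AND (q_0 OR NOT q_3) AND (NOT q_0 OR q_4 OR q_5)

q_0=F, q_1=T, q_2=F, q_3=F, q_4=F, q_5=T

Set q_0 = False.
  then (q_0 OR NOT q_3) forces q_3 = False.
  then (NOT q_2 OR q_3) forces q_2 = False.
Set q_1 = True.
  then (q_0 OR NOT q_1 OR NOT q_4) forces q_4 = False.
Set q_5 = True.
All clauses satisfied.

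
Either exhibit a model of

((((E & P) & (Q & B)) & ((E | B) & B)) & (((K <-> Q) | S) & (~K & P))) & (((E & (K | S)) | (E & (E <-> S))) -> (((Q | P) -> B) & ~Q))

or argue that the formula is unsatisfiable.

Unsatisfiable — no assignment works.

Case B = True: the formula simplifies to (((E & P) & Q) & (((K <-> Q) | S) & (~K & P))) & (((E & (K | S)) | (E & (E <-> S))) -> ~Q).
  E = True: simplifies to ((P & Q) & (((K <-> Q) | S) & (~K & P))) & (((K | S) | S) -> ~Q).
    K = True: the conjunct ~K is False.
    K = False: simplifies to ((P & Q) & ((~Q | S) & P)) & ((S | S) -> ~Q).
      Q = True: simplifies to (P & (S & P)) & ~((S | S)).
        S = True: the conjunct ~((S | S)) becomes ~((True | True)) = False.
        S = False: the conjunct S is False.
      Q = False: the conjunct Q is False.
  E = False: the conjunct E is False.
Case B = False: the conjunct B is False.
Both cases fail — unsatisfiable.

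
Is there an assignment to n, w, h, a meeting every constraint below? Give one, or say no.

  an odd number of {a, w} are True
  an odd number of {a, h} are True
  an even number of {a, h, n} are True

n=T, w=F, h=F, a=T

{a, w}: 1 true → odd ✓
{a, h}: 1 true → odd ✓
{a, h, n}: 2 true → even ✓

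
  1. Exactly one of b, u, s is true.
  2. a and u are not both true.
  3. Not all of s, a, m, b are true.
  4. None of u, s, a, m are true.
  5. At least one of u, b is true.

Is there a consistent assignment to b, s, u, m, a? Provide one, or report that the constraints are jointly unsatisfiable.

b = True; s = False; u = False; m = False; a = False

  (1) {b, u, s}: 1 true — exactly one ✓
  (2) a=F, u=F — not both ✓
  (3) {s, a, m, b}: 1/4 true — not all ✓
  (4) {u, s, a, m}: 0 true — none ✓
  (5) {u, b}: 1 true — at least one ✓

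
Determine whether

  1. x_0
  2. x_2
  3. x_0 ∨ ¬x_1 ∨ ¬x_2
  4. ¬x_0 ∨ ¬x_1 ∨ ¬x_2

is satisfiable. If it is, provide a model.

x_0 = True, x_1 = False, x_2 = True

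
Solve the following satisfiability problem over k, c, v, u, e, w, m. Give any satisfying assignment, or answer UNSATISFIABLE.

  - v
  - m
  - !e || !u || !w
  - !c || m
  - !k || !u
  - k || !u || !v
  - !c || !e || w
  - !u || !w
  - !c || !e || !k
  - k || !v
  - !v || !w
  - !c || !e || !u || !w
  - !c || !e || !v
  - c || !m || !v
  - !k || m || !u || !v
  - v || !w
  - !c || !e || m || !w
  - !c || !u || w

Unit clause (v) forces v = True.
Unit clause (m) forces m = True.
In (k || !v) only k is left, so k = True.
In (!v || !w) only !w is left, so w = False.
In (c || !m || !v) only c is left, so c = True.
In (!c || !u || w) only !u is left, so u = False.
In (!c || !e || w) only !e is left, so e = False.
All clauses satisfied.

k = True, c = True, v = True, u = False, e = False, w = False, m = True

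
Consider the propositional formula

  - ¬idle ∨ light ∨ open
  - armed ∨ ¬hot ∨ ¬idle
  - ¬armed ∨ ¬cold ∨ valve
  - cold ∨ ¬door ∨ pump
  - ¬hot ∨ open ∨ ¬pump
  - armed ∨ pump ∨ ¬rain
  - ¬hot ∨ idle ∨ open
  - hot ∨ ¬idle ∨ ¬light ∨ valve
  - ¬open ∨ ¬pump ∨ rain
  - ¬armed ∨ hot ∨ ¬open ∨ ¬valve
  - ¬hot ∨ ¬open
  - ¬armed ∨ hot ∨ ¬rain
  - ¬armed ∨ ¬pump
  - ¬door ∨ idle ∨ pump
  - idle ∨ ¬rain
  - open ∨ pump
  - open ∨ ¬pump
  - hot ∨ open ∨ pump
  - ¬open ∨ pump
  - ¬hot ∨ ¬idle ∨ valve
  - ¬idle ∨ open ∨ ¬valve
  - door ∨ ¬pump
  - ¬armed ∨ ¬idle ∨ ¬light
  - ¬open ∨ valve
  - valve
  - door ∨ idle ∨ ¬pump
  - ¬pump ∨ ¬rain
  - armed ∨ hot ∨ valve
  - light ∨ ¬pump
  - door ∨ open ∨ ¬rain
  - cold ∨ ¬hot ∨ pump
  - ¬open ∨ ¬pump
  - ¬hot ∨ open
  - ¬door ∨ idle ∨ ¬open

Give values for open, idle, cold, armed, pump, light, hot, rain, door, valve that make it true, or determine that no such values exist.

No satisfying assignment exists.

Case open = True:
  (¬hot ∨ ¬open) forces hot = False.
  (¬open ∨ pump) forces pump = True.
  Clause (¬open ∨ ¬pump) is falsified — contradiction.
Case open = False:
  (open ∨ pump) forces pump = True.
  Clause (open ∨ ¬pump) is falsified — contradiction.
Both cases fail, so the formula is unsatisfiable.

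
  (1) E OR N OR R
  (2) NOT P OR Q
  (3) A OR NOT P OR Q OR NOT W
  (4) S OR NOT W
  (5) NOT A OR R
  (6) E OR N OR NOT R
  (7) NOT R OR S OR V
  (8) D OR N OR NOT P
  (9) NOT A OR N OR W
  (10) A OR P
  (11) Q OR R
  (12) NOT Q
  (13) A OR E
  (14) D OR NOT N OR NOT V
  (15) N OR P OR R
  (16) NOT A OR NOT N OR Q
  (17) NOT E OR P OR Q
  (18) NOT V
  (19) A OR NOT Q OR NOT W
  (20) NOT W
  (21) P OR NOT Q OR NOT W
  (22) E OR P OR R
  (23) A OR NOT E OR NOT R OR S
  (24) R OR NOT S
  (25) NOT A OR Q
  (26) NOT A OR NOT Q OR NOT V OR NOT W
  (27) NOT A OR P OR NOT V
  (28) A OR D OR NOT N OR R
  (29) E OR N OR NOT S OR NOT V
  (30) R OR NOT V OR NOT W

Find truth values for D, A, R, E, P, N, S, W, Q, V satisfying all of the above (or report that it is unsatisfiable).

Case Q = True:
  Clause (NOT Q) is falsified — contradiction.
Case Q = False:
  (NOT P OR Q) forces P = False.
  (A OR P) forces A = True.
  Clause (NOT A OR Q) is falsified — contradiction.
Both cases fail, so the formula is unsatisfiable.

Unsatisfiable — no assignment works.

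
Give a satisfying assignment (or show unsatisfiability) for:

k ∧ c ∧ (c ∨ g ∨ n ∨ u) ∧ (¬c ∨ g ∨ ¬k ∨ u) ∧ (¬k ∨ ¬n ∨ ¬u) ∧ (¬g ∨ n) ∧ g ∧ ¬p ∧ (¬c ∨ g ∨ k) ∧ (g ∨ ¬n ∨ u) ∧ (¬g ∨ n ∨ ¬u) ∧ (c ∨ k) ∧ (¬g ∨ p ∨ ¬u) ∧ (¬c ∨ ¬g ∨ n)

p = False, n = True, k = True, c = True, g = True, u = False

Unit clause (k) forces k = True.
Unit clause (c) forces c = True.
Unit clause (g) forces g = True.
Unit clause (¬p) forces p = False.
In (¬g ∨ p ∨ ¬u) only ¬u is left, so u = False.
In (¬c ∨ ¬g ∨ n) only n is left, so n = True.
All clauses satisfied.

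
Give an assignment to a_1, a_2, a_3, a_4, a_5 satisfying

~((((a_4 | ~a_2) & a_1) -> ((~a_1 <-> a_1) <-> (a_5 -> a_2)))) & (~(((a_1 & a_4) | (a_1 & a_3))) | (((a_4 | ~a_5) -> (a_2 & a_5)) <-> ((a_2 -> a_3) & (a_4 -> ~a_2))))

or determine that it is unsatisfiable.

a_1 = True, a_2 = False, a_3 = False, a_4 = False, a_5 = False

  ~((((a_4 | ~a_2) & a_1) -> ((~a_1 <-> a_1) <-> (a_5 -> a_2)))) = True
    ((a_4 | ~a_2) & a_1) -> ((~a_1 <-> a_1) <-> (a_5 -> a_2)) = False
      (a_4 | ~a_2) & a_1 = True
        a_4 | ~a_2 = True
          ~a_2 = True
      (~a_1 <-> a_1) <-> (a_5 -> a_2) = False
        ~a_1 <-> a_1 = False
          ~a_1 = False
        a_5 -> a_2 = True
  ~(((a_1 & a_4) | (a_1 & a_3))) | (((a_4 | ~a_5) -> (a_2 & a_5)) <-> ((a_2 -> a_3) & (a_4 -> ~a_2))) = True
    ~(((a_1 & a_4) | (a_1 & a_3))) = True
      (a_1 & a_4) | (a_1 & a_3) = False
        a_1 & a_4 = False
        a_1 & a_3 = False
    ((a_4 | ~a_5) -> (a_2 & a_5)) <-> ((a_2 -> a_3) & (a_4 -> ~a_2)) = False
      (a_4 | ~a_5) -> (a_2 & a_5) = False
        a_4 | ~a_5 = True
          ~a_5 = True
        a_2 & a_5 = False
      (a_2 -> a_3) & (a_4 -> ~a_2) = True
        a_2 -> a_3 = True
        a_4 -> ~a_2 = True
          ~a_2 = True
Both conjuncts True, so the formula holds.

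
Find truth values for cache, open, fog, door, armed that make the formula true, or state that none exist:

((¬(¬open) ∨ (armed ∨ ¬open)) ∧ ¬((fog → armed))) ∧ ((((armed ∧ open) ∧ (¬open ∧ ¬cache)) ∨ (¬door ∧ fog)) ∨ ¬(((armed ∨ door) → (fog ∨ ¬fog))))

cache = False, open = True, fog = True, door = False, armed = False

  (¬(¬open) ∨ (armed ∨ ¬open)) ∧ ¬((fog → armed)) = True
    ¬(¬open) ∨ (armed ∨ ¬open) = True
      ¬(¬open) = True
        ¬open = False
      armed ∨ ¬open = False
        ¬open = False
    ¬((fog → armed)) = True
      fog → armed = False
  (((armed ∧ open) ∧ (¬open ∧ ¬cache)) ∨ (¬door ∧ fog)) ∨ ¬(((armed ∨ door) → (fog ∨ ¬fog))) = True
    ((armed ∧ open) ∧ (¬open ∧ ¬cache)) ∨ (¬door ∧ fog) = True
      (armed ∧ open) ∧ (¬open ∧ ¬cache) = False
        armed ∧ open = False
        ¬open ∧ ¬cache = False
          ¬open = False
          ¬cache = True
      ¬door ∧ fog = True
        ¬door = True
    ¬(((armed ∨ door) → (fog ∨ ¬fog))) = False
      (armed ∨ door) → (fog ∨ ¬fog) = True
        armed ∨ door = False
        fog ∨ ¬fog = True
          ¬fog = False
Both conjuncts True, so the formula holds.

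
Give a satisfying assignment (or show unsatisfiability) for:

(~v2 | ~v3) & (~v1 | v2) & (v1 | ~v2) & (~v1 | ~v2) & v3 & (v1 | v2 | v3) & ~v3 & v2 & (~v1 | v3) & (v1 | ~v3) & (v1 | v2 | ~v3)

Case v3 = True:
  Clause (~v3) is falsified — contradiction.
Case v3 = False:
  Clause (v3) is falsified — contradiction.
Both cases fail, so the formula is unsatisfiable.

No satisfying assignment exists.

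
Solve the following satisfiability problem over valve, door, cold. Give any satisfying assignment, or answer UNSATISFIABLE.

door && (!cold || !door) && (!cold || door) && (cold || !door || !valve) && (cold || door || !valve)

valve: False, door: True, cold: False

Unit clause (door) forces door = True.
In (!cold || !door) only !cold is left, so cold = False.
In (cold || !door || !valve) only !valve is left, so valve = False.
Check each clause:
  (door): door holds.
  (!cold || !door): !cold holds.
  (!cold || door): !cold holds.
  (cold || !door || !valve): !valve holds.
  (cold || door || !valve): door holds.
All clauses satisfied.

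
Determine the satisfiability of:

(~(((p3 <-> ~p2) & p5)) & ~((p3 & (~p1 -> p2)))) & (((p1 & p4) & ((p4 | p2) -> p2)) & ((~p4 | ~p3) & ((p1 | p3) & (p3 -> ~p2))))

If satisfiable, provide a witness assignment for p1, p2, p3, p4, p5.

p1 = True, p2 = True, p3 = False, p4 = True, p5 = False

  ~(((p3 <-> ~p2) & p5)) & ~((p3 & (~p1 -> p2))) = True
    ~(((p3 <-> ~p2) & p5)) = True
      (p3 <-> ~p2) & p5 = False
        p3 <-> ~p2 = True
          ~p2 = False
    ~((p3 & (~p1 -> p2))) = True
      p3 & (~p1 -> p2) = False
        ~p1 -> p2 = True
          ~p1 = False
  ((p1 & p4) & ((p4 | p2) -> p2)) & ((~p4 | ~p3) & ((p1 | p3) & (p3 -> ~p2))) = True
    (p1 & p4) & ((p4 | p2) -> p2) = True
      p1 & p4 = True
      (p4 | p2) -> p2 = True
        p4 | p2 = True
    (~p4 | ~p3) & ((p1 | p3) & (p3 -> ~p2)) = True
      ~p4 | ~p3 = True
        ~p4 = False
        ~p3 = True
      (p1 | p3) & (p3 -> ~p2) = True
        p1 | p3 = True
        p3 -> ~p2 = True
          ~p2 = False
Both conjuncts True, so the formula holds.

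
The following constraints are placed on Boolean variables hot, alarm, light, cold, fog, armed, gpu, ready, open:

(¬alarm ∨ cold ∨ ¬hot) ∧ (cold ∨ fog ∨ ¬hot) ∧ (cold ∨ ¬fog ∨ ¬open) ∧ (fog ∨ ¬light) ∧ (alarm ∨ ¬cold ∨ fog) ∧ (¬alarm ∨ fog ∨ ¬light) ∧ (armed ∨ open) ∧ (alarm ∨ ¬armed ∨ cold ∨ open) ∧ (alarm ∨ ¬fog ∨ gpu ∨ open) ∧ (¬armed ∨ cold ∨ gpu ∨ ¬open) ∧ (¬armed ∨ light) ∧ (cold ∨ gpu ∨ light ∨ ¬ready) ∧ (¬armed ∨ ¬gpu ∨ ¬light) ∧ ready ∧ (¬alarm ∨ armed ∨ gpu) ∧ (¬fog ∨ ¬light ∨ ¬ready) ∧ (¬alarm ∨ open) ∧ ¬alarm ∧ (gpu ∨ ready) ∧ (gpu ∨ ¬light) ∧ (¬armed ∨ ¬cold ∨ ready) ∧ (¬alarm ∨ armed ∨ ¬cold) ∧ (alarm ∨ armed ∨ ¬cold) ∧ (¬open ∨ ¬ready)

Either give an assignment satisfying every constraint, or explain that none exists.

Unsatisfiable

Case light = True:
  (fog ∨ ¬light) forces fog = True.
  (ready) forces ready = True.
  Clause (¬fog ∨ ¬light ∨ ¬ready) is falsified — contradiction.
Case light = False:
  (¬armed ∨ light) forces armed = False.
  (armed ∨ open) forces open = True.
  (ready) forces ready = True.
  Clause (¬open ∨ ¬ready) is falsified — contradiction.
Both cases fail, so the formula is unsatisfiable.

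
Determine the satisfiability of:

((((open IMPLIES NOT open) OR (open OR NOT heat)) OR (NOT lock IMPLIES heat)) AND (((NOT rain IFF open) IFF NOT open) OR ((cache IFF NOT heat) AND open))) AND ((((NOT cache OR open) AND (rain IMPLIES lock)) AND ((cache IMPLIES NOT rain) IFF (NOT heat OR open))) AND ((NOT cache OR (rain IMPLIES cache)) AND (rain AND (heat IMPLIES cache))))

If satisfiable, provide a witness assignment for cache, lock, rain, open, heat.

cache = False, lock = True, rain = True, open = False, heat = False

  (((open IMPLIES NOT open) OR (open OR NOT heat)) OR (NOT lock IMPLIES heat)) AND (((NOT rain IFF open) IFF NOT open) OR ((cache IFF NOT heat) AND open)) = True
    ((open IMPLIES NOT open) OR (open OR NOT heat)) OR (NOT lock IMPLIES heat) = True
      (open IMPLIES NOT open) OR (open OR NOT heat) = True
        open IMPLIES NOT open = True
          NOT open = True
        open OR NOT heat = True
          NOT heat = True
      NOT lock IMPLIES heat = True
        NOT lock = False
    ((NOT rain IFF open) IFF NOT open) OR ((cache IFF NOT heat) AND open) = True
      (NOT rain IFF open) IFF NOT open = True
        NOT rain IFF open = True
          NOT rain = False
        NOT open = True
      (cache IFF NOT heat) AND open = False
        cache IFF NOT heat = False
          NOT heat = True
  (((NOT cache OR open) AND (rain IMPLIES lock)) AND ((cache IMPLIES NOT rain) IFF (NOT heat OR open))) AND ((NOT cache OR (rain IMPLIES cache)) AND (rain AND (heat IMPLIES cache))) = True
    ((NOT cache OR open) AND (rain IMPLIES lock)) AND ((cache IMPLIES NOT rain) IFF (NOT heat OR open)) = True
      (NOT cache OR open) AND (rain IMPLIES lock) = True
        NOT cache OR open = True
          NOT cache = True
        rain IMPLIES lock = True
      (cache IMPLIES NOT rain) IFF (NOT heat OR open) = True
        cache IMPLIES NOT rain = True
          NOT rain = False
        NOT heat OR open = True
          NOT heat = True
    (NOT cache OR (rain IMPLIES cache)) AND (rain AND (heat IMPLIES cache)) = True
      NOT cache OR (rain IMPLIES cache) = True
        NOT cache = True
        rain IMPLIES cache = False
      rain AND (heat IMPLIES cache) = True
        heat IMPLIES cache = True
Both conjuncts True, so the formula holds.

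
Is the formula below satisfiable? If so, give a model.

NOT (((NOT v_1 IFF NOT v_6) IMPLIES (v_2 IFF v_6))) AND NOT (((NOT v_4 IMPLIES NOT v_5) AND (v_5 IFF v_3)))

v_1=F, v_2=T, v_3=F, v_4=F, v_5=T, v_6=F

  NOT (((NOT v_1 IFF NOT v_6) IMPLIES (v_2 IFF v_6))) = True
    (NOT v_1 IFF NOT v_6) IMPLIES (v_2 IFF v_6) = False
      NOT v_1 IFF NOT v_6 = True
        NOT v_1 = True
        NOT v_6 = True
      v_2 IFF v_6 = False
  NOT (((NOT v_4 IMPLIES NOT v_5) AND (v_5 IFF v_3))) = True
    (NOT v_4 IMPLIES NOT v_5) AND (v_5 IFF v_3) = False
      NOT v_4 IMPLIES NOT v_5 = False
        NOT v_4 = True
        NOT v_5 = False
      v_5 IFF v_3 = False
Both conjuncts True, so the formula holds.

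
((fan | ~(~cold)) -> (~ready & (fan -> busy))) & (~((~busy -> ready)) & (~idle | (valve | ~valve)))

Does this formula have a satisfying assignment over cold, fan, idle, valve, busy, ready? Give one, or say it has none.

cold = False, fan = False, idle = True, valve = True, busy = False, ready = False

  (fan | ~(~cold)) -> (~ready & (fan -> busy)) = True
    fan | ~(~cold) = False
      ~(~cold) = False
        ~cold = True
    ~ready & (fan -> busy) = True
      ~ready = True
      fan -> busy = True
  ~((~busy -> ready)) & (~idle | (valve | ~valve)) = True
    ~((~busy -> ready)) = True
      ~busy -> ready = False
        ~busy = True
    ~idle | (valve | ~valve) = True
      ~idle = False
      valve | ~valve = True
        ~valve = False
Both conjuncts True, so the formula holds.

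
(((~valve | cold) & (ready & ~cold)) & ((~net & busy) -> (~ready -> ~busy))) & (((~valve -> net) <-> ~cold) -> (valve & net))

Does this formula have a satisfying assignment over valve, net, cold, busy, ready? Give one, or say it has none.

valve = False, net = False, cold = False, busy = True, ready = True

  ((~valve | cold) & (ready & ~cold)) & ((~net & busy) -> (~ready -> ~busy)) = True
    (~valve | cold) & (ready & ~cold) = True
      ~valve | cold = True
        ~valve = True
      ready & ~cold = True
        ~cold = True
    (~net & busy) -> (~ready -> ~busy) = True
      ~net & busy = True
        ~net = True
      ~ready -> ~busy = True
        ~ready = False
        ~busy = False
  ((~valve -> net) <-> ~cold) -> (valve & net) = True
    (~valve -> net) <-> ~cold = False
      ~valve -> net = False
        ~valve = True
      ~cold = True
    valve & net = False
Both conjuncts True, so the formula holds.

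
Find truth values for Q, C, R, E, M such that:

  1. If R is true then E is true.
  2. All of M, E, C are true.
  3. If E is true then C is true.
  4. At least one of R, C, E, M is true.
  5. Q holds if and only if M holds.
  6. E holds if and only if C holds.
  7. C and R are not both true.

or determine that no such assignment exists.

Q = True, C = True, R = False, E = True, M = True

  (1) R=F ⇒ E: vacuous ✓
  (2) {M, E, C}: all 3 true ✓
  (3) E=T ⇒ C: T ✓
  (4) {R, C, E, M}: 3 true — at least one ✓
  (5) Q=T, M=T — same ✓
  (6) E=T, C=T — same ✓
  (7) C=T, R=F — not both ✓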